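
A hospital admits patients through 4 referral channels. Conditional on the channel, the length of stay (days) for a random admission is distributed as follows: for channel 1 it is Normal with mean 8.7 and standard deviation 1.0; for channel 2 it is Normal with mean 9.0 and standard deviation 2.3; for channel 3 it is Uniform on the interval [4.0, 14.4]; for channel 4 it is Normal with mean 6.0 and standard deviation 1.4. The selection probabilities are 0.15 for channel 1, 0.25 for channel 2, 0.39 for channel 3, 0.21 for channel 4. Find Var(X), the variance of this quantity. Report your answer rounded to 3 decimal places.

6.962

Per component, 1: μ=8.7, E[X²]=76.69; 2: μ=9, E[X²]=86.29; 3: μ=9.2, E[X²]=93.6533; 4: μ=6, E[X²]=37.96.
E[X] = 0.15·8.7 + 0.25·9 + 0.39·9.2 + 0.21·6 = 8.403.
E[X²] = 0.15·76.69 + 0.25·86.29 + 0.39·93.6533 + 0.21·37.96 = 77.5724.
Var(X) = E[X²] − (E[X])² = 77.5724 − 70.6104 = 6.96199.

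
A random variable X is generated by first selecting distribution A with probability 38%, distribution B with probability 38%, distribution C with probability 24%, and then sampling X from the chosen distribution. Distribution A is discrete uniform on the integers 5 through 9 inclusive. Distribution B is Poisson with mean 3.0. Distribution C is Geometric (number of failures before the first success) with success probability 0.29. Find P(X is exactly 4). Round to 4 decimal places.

0.0815

Conditional on each component, P(X = 4): A: 0; B: 0.168031; C: 0.0736939.
By total probability, P(X = 4) = 0.38·0 + 0.38·0.168031 + 0.24·0.0736939 = 0.0815384.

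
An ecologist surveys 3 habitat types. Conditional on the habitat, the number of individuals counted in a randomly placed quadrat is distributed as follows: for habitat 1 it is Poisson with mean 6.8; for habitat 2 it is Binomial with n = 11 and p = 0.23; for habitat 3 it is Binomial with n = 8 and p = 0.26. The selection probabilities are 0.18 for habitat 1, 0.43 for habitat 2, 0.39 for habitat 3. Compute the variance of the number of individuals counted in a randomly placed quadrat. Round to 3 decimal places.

5.671

Per component, 1: μ=6.8, E[X²]=53.04; 2: μ=2.53, E[X²]=8.349; 3: μ=2.08, E[X²]=5.8656.
E[X] = 0.18·6.8 + 0.43·2.53 + 0.39·2.08 = 3.1231.
E[X²] = 0.18·53.04 + 0.43·8.349 + 0.39·5.8656 = 15.4249.
Var(X) = E[X²] − (E[X])² = 15.4249 − 9.75375 = 5.6711.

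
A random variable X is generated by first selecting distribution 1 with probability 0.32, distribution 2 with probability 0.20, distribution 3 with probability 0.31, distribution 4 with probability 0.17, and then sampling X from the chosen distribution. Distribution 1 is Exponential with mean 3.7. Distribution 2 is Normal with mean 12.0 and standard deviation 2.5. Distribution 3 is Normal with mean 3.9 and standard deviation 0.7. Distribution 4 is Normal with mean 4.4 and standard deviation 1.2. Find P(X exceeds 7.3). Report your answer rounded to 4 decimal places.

0.2398

Conditional on each component, P(X > 7.3): 1: 0.139043; 2: 0.969946; 3: 5.95458e-07; 4: 0.00783168.
By total probability, P(X > 7.3) = 0.32·0.139043 + 0.2·0.969946 + 0.31·5.95458e-07 + 0.17·0.00783168 = 0.239814.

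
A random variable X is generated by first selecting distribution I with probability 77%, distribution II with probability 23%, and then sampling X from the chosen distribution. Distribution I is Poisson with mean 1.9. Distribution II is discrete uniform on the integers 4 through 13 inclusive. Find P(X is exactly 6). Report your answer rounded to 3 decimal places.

0.031

Conditional on each component, P(X = 6): I: 0.00977304; II: 0.1.
By total probability, P(X = 6) = 0.77·0.00977304 + 0.23·0.1 = 0.0305252.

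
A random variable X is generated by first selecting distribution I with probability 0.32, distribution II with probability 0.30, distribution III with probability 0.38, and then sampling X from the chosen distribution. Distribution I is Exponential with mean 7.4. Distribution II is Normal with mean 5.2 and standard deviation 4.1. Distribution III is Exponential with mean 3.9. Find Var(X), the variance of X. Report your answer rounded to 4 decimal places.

30.4929

Per component, I: μ=7.4, E[X²]=109.52; II: μ=5.2, E[X²]=43.85; III: μ=3.9, E[X²]=30.42.
E[X] = 0.32·7.4 + 0.3·5.2 + 0.38·3.9 = 5.41.
E[X²] = 0.32·109.52 + 0.3·43.85 + 0.38·30.42 = 59.761.
Var(X) = E[X²] − (E[X])² = 59.761 − 29.2681 = 30.4929.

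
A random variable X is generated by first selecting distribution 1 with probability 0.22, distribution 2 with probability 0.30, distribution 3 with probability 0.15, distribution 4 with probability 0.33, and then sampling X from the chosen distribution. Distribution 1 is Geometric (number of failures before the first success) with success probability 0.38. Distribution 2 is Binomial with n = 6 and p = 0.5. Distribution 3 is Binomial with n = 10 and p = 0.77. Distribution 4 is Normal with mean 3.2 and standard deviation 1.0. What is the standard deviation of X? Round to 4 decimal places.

Per component, 1: μ=1.63158, E[X²]=6.95568; 2: μ=3, E[X²]=10.5; 3: μ=7.7, E[X²]=61.061; 4: μ=3.2, E[X²]=11.24.
E[X] = 0.22·1.63158 + 0.3·3 + 0.15·7.7 + 0.33·3.2 = 3.46995.
E[X²] = 0.22·6.95568 + 0.3·10.5 + 0.15·61.061 + 0.33·11.24 = 17.5486.
Var(X) = E[X²] − (E[X])² = 17.5486 − 12.0405 = 5.50806.
SD(X) = √5.50806 = 2.34693.

2.3469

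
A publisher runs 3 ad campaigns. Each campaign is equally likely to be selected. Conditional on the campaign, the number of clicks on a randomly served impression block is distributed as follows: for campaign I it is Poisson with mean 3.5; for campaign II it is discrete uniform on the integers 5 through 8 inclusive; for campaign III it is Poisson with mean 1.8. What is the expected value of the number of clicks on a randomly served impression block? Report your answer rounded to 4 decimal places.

Component means — I: 3.5; II: 6.5; III: 1.8.
E[X] = 0.333333·3.5 + 0.333333·6.5 + 0.333333·1.8 = 3.93333.

3.9333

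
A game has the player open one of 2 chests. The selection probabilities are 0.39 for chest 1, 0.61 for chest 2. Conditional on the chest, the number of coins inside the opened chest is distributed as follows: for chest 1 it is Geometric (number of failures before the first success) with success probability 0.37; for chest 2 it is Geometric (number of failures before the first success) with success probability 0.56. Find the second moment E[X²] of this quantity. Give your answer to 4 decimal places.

4.1579

For each component E[X²] = Var + (mean)², giving 1: 7.5011; 2: 2.02041.
Overall E[X²] = 0.39·7.5011 + 0.61·2.02041 = 4.15788.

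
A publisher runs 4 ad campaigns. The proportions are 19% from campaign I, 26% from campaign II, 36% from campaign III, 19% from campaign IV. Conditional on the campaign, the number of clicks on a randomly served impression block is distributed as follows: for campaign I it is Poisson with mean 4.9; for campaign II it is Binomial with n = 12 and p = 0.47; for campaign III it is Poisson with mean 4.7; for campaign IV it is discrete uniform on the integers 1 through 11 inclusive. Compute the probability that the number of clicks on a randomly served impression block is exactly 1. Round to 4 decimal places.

0.0410

Conditional on each campaign, P(X = 1): I: 0.0364883; II: 0.00522774; III: 0.0427478; IV: 0.0909091.
By total probability, P(X = 1) = 0.19·0.0364883 + 0.26·0.00522774 + 0.36·0.0427478 + 0.19·0.0909091 = 0.0409539.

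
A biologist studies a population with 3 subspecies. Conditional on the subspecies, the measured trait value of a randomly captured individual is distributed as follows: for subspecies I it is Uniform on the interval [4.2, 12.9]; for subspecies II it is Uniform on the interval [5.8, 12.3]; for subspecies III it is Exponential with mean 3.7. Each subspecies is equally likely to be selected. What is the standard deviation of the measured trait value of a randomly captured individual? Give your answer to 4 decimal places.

Per component, I: μ=8.55, E[X²]=79.41; II: μ=9.05, E[X²]=85.4233; III: μ=3.7, E[X²]=27.38.
E[X] = 0.333333·8.55 + 0.333333·9.05 + 0.333333·3.7 = 7.1.
E[X²] = 0.333333·79.41 + 0.333333·85.4233 + 0.333333·27.38 = 64.0711.
Var(X) = E[X²] − (E[X])² = 64.0711 − 50.41 = 13.6611.
SD(X) = √13.6611 = 3.69609.

3.6961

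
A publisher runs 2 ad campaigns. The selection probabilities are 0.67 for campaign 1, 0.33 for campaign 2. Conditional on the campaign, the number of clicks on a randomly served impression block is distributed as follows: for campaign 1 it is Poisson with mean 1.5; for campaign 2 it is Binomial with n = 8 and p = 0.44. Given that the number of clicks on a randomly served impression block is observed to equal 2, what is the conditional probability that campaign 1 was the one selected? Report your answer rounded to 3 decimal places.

0.753

Likelihoods P(X=2 | ·): 1: 0.251021; 2: 0.167183.
Posterior ∝ prior × likelihood. Numerator for 1: 0.67·0.251021 = 0.168184.
Normalizing constant: 0.67·0.251021 + 0.33·0.167183 = 0.223355.
P(1 | observation) = 0.168184 / 0.223355 = 0.752992.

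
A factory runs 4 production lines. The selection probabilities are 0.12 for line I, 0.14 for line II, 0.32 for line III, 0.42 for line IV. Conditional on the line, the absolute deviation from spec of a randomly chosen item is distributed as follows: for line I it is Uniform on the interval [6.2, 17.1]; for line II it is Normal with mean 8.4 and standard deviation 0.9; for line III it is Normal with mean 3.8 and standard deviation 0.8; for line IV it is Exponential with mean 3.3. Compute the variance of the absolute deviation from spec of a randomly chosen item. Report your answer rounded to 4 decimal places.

14.6488

Per component, I: μ=11.65, E[X²]=145.623; II: μ=8.4, E[X²]=71.37; III: μ=3.8, E[X²]=15.08; IV: μ=3.3, E[X²]=21.78.
E[X] = 0.12·11.65 + 0.14·8.4 + 0.32·3.8 + 0.42·3.3 = 5.176.
E[X²] = 0.12·145.623 + 0.14·71.37 + 0.32·15.08 + 0.42·21.78 = 41.4398.
Var(X) = E[X²] − (E[X])² = 41.4398 − 26.791 = 14.6488.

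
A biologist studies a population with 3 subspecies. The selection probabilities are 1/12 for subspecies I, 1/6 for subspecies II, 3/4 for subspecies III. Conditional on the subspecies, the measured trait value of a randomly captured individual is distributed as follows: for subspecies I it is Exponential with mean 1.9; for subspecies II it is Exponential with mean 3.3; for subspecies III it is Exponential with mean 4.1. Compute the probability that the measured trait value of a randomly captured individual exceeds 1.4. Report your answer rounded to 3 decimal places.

0.682

Conditional on each subspecies, P(X > 1.4): I: 0.478623; II: 0.654265; III: 0.710729.
By total probability, P(X > 1.4) = 0.0833333·0.478623 + 0.166667·0.654265 + 0.75·0.710729 = 0.681977.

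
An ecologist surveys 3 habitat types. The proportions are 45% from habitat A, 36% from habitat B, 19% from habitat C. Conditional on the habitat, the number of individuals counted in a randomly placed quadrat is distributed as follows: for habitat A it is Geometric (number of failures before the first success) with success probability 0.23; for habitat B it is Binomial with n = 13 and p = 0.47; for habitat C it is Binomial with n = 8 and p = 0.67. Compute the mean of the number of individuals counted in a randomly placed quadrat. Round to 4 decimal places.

Component means — A: 3.34783; B: 6.11; C: 5.36.
E[X] = 0.45·3.34783 + 0.36·6.11 + 0.19·5.36 = 4.72452.

4.7245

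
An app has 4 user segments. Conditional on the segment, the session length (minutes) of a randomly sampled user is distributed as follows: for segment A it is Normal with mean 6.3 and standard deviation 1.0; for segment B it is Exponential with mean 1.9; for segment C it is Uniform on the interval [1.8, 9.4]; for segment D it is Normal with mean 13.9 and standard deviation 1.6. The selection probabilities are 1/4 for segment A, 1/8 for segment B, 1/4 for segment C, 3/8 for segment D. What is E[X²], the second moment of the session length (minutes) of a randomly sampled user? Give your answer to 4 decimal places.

93.5321

For each component E[X²] = Var + (mean)², giving A: 40.69; B: 7.22; C: 36.1733; D: 195.77.
Overall E[X²] = 0.25·40.69 + 0.125·7.22 + 0.25·36.1733 + 0.375·195.77 = 93.5321.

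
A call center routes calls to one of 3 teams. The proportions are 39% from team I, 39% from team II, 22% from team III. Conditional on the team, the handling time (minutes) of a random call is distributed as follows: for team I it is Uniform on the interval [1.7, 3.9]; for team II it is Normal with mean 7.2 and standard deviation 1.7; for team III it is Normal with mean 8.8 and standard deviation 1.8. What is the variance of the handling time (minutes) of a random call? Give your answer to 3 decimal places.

8.250

Per component, I: μ=2.8, E[X²]=8.24333; II: μ=7.2, E[X²]=54.73; III: μ=8.8, E[X²]=80.68.
E[X] = 0.39·2.8 + 0.39·7.2 + 0.22·8.8 = 5.836.
E[X²] = 0.39·8.24333 + 0.39·54.73 + 0.22·80.68 = 42.3092.
Var(X) = E[X²] − (E[X])² = 42.3092 − 34.0589 = 8.2503.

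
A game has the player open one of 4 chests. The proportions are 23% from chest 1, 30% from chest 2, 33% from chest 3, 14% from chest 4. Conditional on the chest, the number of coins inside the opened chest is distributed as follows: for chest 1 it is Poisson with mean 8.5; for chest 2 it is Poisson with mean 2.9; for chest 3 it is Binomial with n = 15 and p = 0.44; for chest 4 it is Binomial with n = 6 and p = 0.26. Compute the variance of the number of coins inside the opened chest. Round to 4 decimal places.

10.7993

Per component, 1: μ=8.5, E[X²]=80.75; 2: μ=2.9, E[X²]=11.31; 3: μ=6.6, E[X²]=47.256; 4: μ=1.56, E[X²]=3.588.
E[X] = 0.23·8.5 + 0.3·2.9 + 0.33·6.6 + 0.14·1.56 = 5.2214.
E[X²] = 0.23·80.75 + 0.3·11.31 + 0.33·47.256 + 0.14·3.588 = 38.0623.
Var(X) = E[X²] − (E[X])² = 38.0623 − 27.263 = 10.7993.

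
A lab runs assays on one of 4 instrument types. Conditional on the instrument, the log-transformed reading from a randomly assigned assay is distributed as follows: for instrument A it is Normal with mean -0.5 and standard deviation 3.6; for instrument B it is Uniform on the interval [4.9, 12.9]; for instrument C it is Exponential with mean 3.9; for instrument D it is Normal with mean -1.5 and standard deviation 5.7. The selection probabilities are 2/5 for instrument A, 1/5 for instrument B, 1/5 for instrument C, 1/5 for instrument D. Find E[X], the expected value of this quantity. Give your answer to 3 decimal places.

2.060

Component means — A: -0.5; B: 8.9; C: 3.9; D: -1.5.
E[X] = 0.4·-0.5 + 0.2·8.9 + 0.2·3.9 + 0.2·-1.5 = 2.06.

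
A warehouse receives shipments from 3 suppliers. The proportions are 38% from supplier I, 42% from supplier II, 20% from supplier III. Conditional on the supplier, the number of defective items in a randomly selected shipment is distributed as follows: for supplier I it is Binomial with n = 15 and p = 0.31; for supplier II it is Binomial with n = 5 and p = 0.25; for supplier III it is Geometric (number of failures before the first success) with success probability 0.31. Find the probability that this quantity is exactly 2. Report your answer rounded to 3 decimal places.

0.171

Conditional on each supplier, P(X = 2): I: 0.0810869; II: 0.263672; III: 0.147591.
By total probability, P(X = 2) = 0.38·0.0810869 + 0.42·0.263672 + 0.2·0.147591 = 0.171073.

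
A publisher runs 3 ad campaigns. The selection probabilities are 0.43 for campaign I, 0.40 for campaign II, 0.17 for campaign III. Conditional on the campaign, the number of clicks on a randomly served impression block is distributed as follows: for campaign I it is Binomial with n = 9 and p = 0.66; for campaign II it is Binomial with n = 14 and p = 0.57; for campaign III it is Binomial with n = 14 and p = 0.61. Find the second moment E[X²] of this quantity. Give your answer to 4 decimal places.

55.8497

For each component E[X²] = Var + (mean)², giving I: 37.3032; II: 67.1118; III: 76.2622.
Overall E[X²] = 0.43·37.3032 + 0.4·67.1118 + 0.17·76.2622 = 55.8497.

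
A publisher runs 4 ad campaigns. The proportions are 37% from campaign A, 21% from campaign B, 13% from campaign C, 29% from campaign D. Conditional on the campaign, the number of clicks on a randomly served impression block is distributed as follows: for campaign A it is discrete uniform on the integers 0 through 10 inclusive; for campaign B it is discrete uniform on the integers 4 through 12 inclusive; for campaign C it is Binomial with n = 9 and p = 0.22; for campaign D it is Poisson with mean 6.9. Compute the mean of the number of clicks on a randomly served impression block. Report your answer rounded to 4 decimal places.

Component means — A: 5; B: 8; C: 1.98; D: 6.9.
E[X] = 0.37·5 + 0.21·8 + 0.13·1.98 + 0.29·6.9 = 5.7884.

5.7884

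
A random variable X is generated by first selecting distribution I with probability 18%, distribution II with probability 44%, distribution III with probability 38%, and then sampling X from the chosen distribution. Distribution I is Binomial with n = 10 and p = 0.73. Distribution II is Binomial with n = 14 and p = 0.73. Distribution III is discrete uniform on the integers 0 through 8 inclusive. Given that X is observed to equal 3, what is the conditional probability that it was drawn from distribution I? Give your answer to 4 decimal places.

Likelihoods P(X=3 | ·): I: 0.00488311; II: 7.87175e-05; III: 0.111111.
Posterior ∝ prior × likelihood. Numerator for I: 0.18·0.00488311 = 0.000878959.
Normalizing constant: 0.18·0.00488311 + 0.44·7.87175e-05 + 0.38·0.111111 = 0.0431358.
P(I | observation) = 0.000878959 / 0.0431358 = 0.0203765.

0.0204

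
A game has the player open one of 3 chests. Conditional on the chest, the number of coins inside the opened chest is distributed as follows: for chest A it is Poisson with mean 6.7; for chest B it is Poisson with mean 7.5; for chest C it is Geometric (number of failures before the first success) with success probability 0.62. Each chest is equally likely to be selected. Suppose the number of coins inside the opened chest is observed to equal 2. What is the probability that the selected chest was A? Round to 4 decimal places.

0.2082

Likelihoods P(X=2 | ·): A: 0.0276278; B: 0.0155555; C: 0.089528.
Posterior ∝ prior × likelihood. Numerator for A: 0.333333·0.0276278 = 0.00920927.
Normalizing constant: 0.333333·0.0276278 + 0.333333·0.0155555 + 0.333333·0.089528 = 0.0442371.
P(A | observation) = 0.00920927 / 0.0442371 = 0.20818.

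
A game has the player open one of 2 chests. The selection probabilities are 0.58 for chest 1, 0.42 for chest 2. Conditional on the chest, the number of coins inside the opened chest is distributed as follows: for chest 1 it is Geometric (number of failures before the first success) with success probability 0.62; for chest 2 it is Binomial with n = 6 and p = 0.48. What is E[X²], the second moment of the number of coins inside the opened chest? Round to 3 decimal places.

For each component E[X²] = Var + (mean)², giving 1: 1.3642; 2: 9.792.
Overall E[X²] = 0.58·1.3642 + 0.42·9.792 = 4.90388.

4.904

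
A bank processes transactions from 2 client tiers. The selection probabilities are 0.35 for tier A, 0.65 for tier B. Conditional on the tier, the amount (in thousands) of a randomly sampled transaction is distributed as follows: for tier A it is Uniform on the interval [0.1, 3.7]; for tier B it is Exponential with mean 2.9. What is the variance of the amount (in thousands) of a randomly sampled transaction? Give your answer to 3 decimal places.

Per component, A: μ=1.9, E[X²]=4.69; B: μ=2.9, E[X²]=16.82.
E[X] = 0.35·1.9 + 0.65·2.9 = 2.55.
E[X²] = 0.35·4.69 + 0.65·16.82 = 12.5745.
Var(X) = E[X²] − (E[X])² = 12.5745 − 6.5025 = 6.072.

6.072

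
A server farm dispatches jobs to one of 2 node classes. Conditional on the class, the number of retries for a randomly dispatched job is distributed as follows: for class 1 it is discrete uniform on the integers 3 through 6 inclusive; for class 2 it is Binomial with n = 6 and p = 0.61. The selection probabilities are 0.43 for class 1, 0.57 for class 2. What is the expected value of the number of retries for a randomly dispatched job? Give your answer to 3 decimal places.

4.021

Component means — 1: 4.5; 2: 3.66.
E[X] = 0.43·4.5 + 0.57·3.66 = 4.0212.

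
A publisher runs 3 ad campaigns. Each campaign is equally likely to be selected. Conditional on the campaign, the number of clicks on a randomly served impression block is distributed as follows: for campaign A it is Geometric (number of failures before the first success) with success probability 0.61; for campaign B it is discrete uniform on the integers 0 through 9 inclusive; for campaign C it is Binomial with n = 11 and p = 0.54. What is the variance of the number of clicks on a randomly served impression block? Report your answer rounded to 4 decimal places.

9.0185

Per component, A: μ=0.639344, E[X²]=1.45687; B: μ=4.5, E[X²]=28.5; C: μ=5.94, E[X²]=38.016.
E[X] = 0.333333·0.639344 + 0.333333·4.5 + 0.333333·5.94 = 3.69311.
E[X²] = 0.333333·1.45687 + 0.333333·28.5 + 0.333333·38.016 = 22.6576.
Var(X) = E[X²] − (E[X])² = 22.6576 − 13.6391 = 9.01853.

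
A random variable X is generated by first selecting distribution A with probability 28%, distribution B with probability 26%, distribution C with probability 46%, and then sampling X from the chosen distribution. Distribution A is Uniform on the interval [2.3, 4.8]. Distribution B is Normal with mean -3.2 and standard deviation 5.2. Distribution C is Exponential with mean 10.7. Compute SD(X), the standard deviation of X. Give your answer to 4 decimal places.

Per component, A: μ=3.55, E[X²]=13.1233; B: μ=-3.2, E[X²]=37.28; C: μ=10.7, E[X²]=228.98.
E[X] = 0.28·3.55 + 0.26·-3.2 + 0.46·10.7 = 5.084.
E[X²] = 0.28·13.1233 + 0.26·37.28 + 0.46·228.98 = 118.698.
Var(X) = E[X²] − (E[X])² = 118.698 − 25.8471 = 92.8511.
SD(X) = √92.8511 = 9.63593.

9.6359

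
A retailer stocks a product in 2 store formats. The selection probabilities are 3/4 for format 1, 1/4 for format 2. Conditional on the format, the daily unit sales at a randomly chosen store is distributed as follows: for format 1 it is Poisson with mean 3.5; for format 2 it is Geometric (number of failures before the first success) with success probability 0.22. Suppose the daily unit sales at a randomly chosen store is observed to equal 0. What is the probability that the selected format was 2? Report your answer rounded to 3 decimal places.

Likelihoods P(X=0 | ·): 1: 0.0301974; 2: 0.22.
Posterior ∝ prior × likelihood. Numerator for 2: 0.25·0.22 = 0.055.
Normalizing constant: 0.75·0.0301974 + 0.25·0.22 = 0.077648.
P(2 | observation) = 0.055 / 0.077648 = 0.708324.

0.708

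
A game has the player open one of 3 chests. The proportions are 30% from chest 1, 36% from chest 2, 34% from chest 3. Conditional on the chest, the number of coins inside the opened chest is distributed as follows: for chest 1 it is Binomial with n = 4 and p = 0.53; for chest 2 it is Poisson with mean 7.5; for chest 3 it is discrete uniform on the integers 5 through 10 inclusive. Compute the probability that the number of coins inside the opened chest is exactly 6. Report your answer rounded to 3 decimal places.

Conditional on each chest, P(X = 6): 1: 0; 2: 0.136718; 3: 0.166667.
By total probability, P(X = 6) = 0.3·0 + 0.36·0.136718 + 0.34·0.166667 = 0.105885.

0.106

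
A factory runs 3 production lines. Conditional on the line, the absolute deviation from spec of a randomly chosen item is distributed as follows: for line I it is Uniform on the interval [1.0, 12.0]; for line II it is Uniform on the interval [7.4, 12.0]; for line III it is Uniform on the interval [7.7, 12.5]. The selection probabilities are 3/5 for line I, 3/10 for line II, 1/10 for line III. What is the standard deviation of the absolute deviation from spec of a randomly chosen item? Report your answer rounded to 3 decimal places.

3.065

Per component, I: μ=6.5, E[X²]=52.3333; II: μ=9.7, E[X²]=95.8533; III: μ=10.1, E[X²]=103.93.
E[X] = 0.6·6.5 + 0.3·9.7 + 0.1·10.1 = 7.82.
E[X²] = 0.6·52.3333 + 0.3·95.8533 + 0.1·103.93 = 70.549.
Var(X) = E[X²] − (E[X])² = 70.549 − 61.1524 = 9.3966.
SD(X) = √9.3966 = 3.06539.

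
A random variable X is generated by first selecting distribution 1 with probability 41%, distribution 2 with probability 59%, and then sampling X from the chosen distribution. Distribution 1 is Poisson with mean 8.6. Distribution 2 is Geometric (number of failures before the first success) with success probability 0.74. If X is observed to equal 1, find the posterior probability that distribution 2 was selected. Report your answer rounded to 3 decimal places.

Likelihoods P(X=1 | ·): 1: 0.00158331; 2: 0.1924.
Posterior ∝ prior × likelihood. Numerator for 2: 0.59·0.1924 = 0.113516.
Normalizing constant: 0.41·0.00158331 + 0.59·0.1924 = 0.114165.
P(2 | observation) = 0.113516 / 0.114165 = 0.994314.

0.994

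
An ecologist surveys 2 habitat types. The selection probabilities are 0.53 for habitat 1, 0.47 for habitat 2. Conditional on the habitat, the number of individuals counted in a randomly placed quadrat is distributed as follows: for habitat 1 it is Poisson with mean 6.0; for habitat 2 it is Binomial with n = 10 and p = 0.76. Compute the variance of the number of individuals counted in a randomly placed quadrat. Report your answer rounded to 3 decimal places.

4.675

Per component, 1: μ=6, E[X²]=42; 2: μ=7.6, E[X²]=59.584.
E[X] = 0.53·6 + 0.47·7.6 = 6.752.
E[X²] = 0.53·42 + 0.47·59.584 = 50.2645.
Var(X) = E[X²] − (E[X])² = 50.2645 − 45.5895 = 4.67498.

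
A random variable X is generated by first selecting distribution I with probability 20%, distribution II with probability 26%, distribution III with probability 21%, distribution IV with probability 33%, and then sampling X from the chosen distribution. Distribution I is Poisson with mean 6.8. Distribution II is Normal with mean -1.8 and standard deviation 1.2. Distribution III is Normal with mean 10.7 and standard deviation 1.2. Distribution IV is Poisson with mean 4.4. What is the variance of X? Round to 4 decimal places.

Per component, I: μ=6.8, E[X²]=53.04; II: μ=-1.8, E[X²]=4.68; III: μ=10.7, E[X²]=115.93; IV: μ=4.4, E[X²]=23.76.
E[X] = 0.2·6.8 + 0.26·-1.8 + 0.21·10.7 + 0.33·4.4 = 4.591.
E[X²] = 0.2·53.04 + 0.26·4.68 + 0.21·115.93 + 0.33·23.76 = 44.0109.
Var(X) = E[X²] − (E[X])² = 44.0109 − 21.0773 = 22.9336.

22.9336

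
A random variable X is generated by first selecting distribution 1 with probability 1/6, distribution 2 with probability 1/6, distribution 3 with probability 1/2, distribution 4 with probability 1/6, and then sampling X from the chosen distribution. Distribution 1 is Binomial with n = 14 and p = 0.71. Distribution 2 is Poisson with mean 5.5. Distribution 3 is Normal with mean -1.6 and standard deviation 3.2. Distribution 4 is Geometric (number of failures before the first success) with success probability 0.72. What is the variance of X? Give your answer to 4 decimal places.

26.0425

Per component, 1: μ=9.94, E[X²]=101.686; 2: μ=5.5, E[X²]=35.75; 3: μ=-1.6, E[X²]=12.8; 4: μ=0.388889, E[X²]=0.691358.
E[X] = 0.166667·9.94 + 0.166667·5.5 + 0.5·-1.6 + 0.166667·0.388889 = 1.83815.
E[X²] = 0.166667·101.686 + 0.166667·35.75 + 0.5·12.8 + 0.166667·0.691358 = 29.4213.
Var(X) = E[X²] − (E[X])² = 29.4213 − 3.37879 = 26.0425.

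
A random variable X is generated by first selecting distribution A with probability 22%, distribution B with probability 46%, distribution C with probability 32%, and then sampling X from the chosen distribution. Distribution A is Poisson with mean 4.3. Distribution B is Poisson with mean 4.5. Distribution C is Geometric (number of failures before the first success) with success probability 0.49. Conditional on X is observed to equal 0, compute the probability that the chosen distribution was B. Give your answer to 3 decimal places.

0.031

Likelihoods P(X=0 | ·): A: 0.0135686; B: 0.011109; C: 0.49.
Posterior ∝ prior × likelihood. Numerator for B: 0.46·0.011109 = 0.00511014.
Normalizing constant: 0.22·0.0135686 + 0.46·0.011109 + 0.32·0.49 = 0.164895.
P(B | observation) = 0.00511014 / 0.164895 = 0.0309902.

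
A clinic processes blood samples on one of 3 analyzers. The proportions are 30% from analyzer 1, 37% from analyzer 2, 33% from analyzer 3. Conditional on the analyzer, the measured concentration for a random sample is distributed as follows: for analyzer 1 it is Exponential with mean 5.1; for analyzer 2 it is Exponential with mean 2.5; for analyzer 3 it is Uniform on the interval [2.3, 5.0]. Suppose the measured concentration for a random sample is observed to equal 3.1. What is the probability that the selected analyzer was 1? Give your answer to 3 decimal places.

Likelihoods f(3.1 | ·): 1: 0.106769; 2: 0.115754; 3: 0.37037.
Posterior ∝ prior × likelihood. Numerator for 1: 0.3·0.106769 = 0.0320308.
Normalizing constant: 0.3·0.106769 + 0.37·0.115754 + 0.33·0.37037 = 0.197082.
P(1 | observation) = 0.0320308 / 0.197082 = 0.162525.

0.163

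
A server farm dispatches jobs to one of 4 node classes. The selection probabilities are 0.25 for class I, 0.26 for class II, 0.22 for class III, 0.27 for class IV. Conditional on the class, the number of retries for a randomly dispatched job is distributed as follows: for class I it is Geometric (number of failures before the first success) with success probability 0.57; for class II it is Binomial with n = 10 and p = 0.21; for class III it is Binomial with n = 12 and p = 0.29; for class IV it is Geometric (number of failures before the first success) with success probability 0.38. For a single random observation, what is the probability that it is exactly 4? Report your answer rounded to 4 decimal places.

0.0956

Conditional on each class, P(X = 4): I: 0.0194872; II: 0.0992794; III: 0.226081; IV: 0.0561501.
By total probability, P(X = 4) = 0.25·0.0194872 + 0.26·0.0992794 + 0.22·0.226081 + 0.27·0.0561501 = 0.0955828.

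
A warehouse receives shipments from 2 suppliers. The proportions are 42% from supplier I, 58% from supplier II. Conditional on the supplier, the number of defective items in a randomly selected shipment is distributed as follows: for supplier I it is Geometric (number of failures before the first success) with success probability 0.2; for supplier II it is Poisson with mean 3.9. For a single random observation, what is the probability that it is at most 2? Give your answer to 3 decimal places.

0.352

Conditional on each supplier, P(X ≤ 2): I: 0.488; II: 0.253125.
By total probability, P(X ≤ 2) = 0.42·0.488 + 0.58·0.253125 = 0.351773.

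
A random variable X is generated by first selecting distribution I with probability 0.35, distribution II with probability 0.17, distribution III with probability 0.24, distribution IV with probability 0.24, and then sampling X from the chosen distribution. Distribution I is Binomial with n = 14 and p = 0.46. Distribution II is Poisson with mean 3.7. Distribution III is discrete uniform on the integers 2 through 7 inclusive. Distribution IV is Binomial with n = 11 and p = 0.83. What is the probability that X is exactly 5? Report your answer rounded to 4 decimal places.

Conditional on each component, P(X = 5): I: 0.160989; II: 0.142869; III: 0.166667; IV: 0.00439264.
By total probability, P(X = 5) = 0.35·0.160989 + 0.17·0.142869 + 0.24·0.166667 + 0.24·0.00439264 = 0.121688.

0.1217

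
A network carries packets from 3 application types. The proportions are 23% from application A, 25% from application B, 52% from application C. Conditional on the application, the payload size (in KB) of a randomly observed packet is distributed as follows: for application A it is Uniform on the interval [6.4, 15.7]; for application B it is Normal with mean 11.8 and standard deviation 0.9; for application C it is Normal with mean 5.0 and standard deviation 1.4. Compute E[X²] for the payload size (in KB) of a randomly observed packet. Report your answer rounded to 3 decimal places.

78.773

For each component E[X²] = Var + (mean)², giving A: 129.31; B: 140.05; C: 26.96.
Overall E[X²] = 0.23·129.31 + 0.25·140.05 + 0.52·26.96 = 78.773.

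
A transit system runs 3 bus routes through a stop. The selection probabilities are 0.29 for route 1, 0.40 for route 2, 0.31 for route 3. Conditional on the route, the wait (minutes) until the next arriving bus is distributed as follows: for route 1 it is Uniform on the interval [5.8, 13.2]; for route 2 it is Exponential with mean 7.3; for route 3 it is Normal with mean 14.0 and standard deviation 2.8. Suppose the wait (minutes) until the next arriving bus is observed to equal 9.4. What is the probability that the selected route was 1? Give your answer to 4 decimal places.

Likelihoods f(9.4 | ·): 1: 0.135135; 2: 0.0377962; 3: 0.0369552.
Posterior ∝ prior × likelihood. Numerator for 1: 0.29·0.135135 = 0.0391892.
Normalizing constant: 0.29·0.135135 + 0.4·0.0377962 + 0.31·0.0369552 = 0.0657638.
P(1 | observation) = 0.0391892 / 0.0657638 = 0.595908.

0.5959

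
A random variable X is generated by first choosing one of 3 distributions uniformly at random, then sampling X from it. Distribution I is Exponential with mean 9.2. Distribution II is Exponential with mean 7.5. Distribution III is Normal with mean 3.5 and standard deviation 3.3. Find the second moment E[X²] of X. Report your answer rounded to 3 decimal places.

101.640

For each component E[X²] = Var + (mean)², giving I: 169.28; II: 112.5; III: 23.14.
Overall E[X²] = 0.333333·169.28 + 0.333333·112.5 + 0.333333·23.14 = 101.64.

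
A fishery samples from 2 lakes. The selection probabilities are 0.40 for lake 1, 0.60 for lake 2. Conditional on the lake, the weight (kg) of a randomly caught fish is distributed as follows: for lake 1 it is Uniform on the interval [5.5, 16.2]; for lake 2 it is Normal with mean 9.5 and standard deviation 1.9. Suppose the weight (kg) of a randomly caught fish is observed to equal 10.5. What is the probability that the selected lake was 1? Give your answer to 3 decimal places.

0.254

Likelihoods f(10.5 | ·): 1: 0.0934579; 2: 0.182812.
Posterior ∝ prior × likelihood. Numerator for 1: 0.4·0.0934579 = 0.0373832.
Normalizing constant: 0.4·0.0934579 + 0.6·0.182812 = 0.14707.
P(1 | observation) = 0.0373832 / 0.14707 = 0.254186.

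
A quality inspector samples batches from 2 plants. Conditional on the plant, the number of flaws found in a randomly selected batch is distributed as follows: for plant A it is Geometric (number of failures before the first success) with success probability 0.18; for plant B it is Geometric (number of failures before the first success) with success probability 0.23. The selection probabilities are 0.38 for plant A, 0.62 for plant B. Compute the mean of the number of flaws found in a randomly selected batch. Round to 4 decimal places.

3.8068

Component means — A: 4.55556; B: 3.34783.
E[X] = 0.38·4.55556 + 0.62·3.34783 = 3.80676.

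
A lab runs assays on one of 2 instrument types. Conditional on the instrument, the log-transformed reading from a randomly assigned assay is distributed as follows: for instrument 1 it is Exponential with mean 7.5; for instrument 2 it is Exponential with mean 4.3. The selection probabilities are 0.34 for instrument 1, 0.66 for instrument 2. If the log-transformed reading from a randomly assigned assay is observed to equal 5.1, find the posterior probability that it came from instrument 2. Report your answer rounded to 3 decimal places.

Likelihoods f(5.1 | ·): 1: 0.0675489; 2: 0.0710294.
Posterior ∝ prior × likelihood. Numerator for 2: 0.66·0.0710294 = 0.0468794.
Normalizing constant: 0.34·0.0675489 + 0.66·0.0710294 = 0.069846.
P(2 | observation) = 0.0468794 / 0.069846 = 0.671182.

0.671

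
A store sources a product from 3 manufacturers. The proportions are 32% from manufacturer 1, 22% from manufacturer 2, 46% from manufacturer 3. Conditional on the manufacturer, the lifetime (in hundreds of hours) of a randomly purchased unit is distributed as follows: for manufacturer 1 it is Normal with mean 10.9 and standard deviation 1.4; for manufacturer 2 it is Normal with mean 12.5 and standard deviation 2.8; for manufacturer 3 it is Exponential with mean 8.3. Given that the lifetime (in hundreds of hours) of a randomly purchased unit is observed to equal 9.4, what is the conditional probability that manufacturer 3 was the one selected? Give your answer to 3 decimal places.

Likelihoods f(9.4 | ·): 1: 0.160511; 2: 0.0771935; 3: 0.0388213.
Posterior ∝ prior × likelihood. Numerator for 3: 0.46·0.0388213 = 0.0178578.
Normalizing constant: 0.32·0.160511 + 0.22·0.0771935 + 0.46·0.0388213 = 0.086204.
P(3 | observation) = 0.0178578 / 0.086204 = 0.207158.

0.207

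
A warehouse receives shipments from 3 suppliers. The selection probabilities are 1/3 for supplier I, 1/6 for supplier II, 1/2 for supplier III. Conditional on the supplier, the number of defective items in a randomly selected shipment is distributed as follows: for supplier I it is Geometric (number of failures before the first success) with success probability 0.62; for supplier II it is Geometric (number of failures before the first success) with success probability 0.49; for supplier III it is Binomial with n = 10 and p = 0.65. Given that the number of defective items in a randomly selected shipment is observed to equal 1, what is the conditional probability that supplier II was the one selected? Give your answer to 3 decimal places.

Likelihoods P(X=1 | ·): I: 0.2356; II: 0.2499; III: 0.000512302.
Posterior ∝ prior × likelihood. Numerator for II: 0.166667·0.2499 = 0.04165.
Normalizing constant: 0.333333·0.2356 + 0.166667·0.2499 + 0.5·0.000512302 = 0.120439.
P(II | observation) = 0.04165 / 0.120439 = 0.345817.

0.346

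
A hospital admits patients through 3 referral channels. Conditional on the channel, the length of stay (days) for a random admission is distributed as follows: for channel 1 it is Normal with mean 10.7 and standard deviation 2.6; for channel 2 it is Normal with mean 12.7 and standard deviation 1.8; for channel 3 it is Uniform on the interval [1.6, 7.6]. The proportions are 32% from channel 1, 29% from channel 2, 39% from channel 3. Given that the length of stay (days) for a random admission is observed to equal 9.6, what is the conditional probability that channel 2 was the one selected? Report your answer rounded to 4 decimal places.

0.2452

Likelihoods f(9.6 | ·): 1: 0.140304; 2: 0.0503; 3: 0.
Posterior ∝ prior × likelihood. Numerator for 2: 0.29·0.0503 = 0.014587.
Normalizing constant: 0.32·0.140304 + 0.29·0.0503 + 0.39·0 = 0.0594841.
P(2 | observation) = 0.014587 / 0.0594841 = 0.245225.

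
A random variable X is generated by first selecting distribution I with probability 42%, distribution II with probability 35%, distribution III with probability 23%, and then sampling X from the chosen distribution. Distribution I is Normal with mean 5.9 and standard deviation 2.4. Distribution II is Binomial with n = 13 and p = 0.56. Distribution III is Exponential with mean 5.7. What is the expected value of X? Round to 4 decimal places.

6.3370

Component means — I: 5.9; II: 7.28; III: 5.7.
E[X] = 0.42·5.9 + 0.35·7.28 + 0.23·5.7 = 6.337.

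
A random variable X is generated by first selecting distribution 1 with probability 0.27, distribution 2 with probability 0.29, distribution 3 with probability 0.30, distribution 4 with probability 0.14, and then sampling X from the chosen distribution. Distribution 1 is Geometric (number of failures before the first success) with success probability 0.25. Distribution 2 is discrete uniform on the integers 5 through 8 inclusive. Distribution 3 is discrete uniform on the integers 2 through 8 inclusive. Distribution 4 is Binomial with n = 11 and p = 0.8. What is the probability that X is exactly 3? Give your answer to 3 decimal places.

0.071

Conditional on each component, P(X = 3): 1: 0.105469; 2: 0; 3: 0.142857; 4: 0.000216269.
By total probability, P(X = 3) = 0.27·0.105469 + 0.29·0 + 0.3·0.142857 + 0.14·0.000216269 = 0.071364.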